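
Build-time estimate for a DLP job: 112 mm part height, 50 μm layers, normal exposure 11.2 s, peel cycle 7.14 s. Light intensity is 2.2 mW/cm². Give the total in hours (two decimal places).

11.41 hours

Layer count = ceil(112 / 0.05) = 2240.
Per-layer time = 11.2 + 7.14 = 18.34 s.
Total = 2240 × 18.34 = 41081.6 s = 11.41 hours.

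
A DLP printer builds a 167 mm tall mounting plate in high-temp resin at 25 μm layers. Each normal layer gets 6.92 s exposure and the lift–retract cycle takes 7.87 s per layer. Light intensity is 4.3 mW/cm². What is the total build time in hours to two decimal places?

Number of layers: 167 / 0.025 → 6680 (rounded up).
Cycle time = 6.92 + 7.87, so 14.79 s.
Build time: 6680 × 14.79 s = 98797.2 s, i.e. 27.44 hours.

27.44 hours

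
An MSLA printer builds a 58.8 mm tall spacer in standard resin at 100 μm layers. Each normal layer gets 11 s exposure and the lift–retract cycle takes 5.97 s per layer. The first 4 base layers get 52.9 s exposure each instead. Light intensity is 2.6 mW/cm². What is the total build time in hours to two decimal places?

Layer count = ceil(58.8 / 0.1) = 588.
Base layers = 4 × (52.9 + 5.97) = 235.48 s.
Normal layers = 584 × (11 + 5.97) = 9910.48 s.
Sum: 235.48 + 9910.48 = 10145.96 s → 2.82 hours.

2.82 hours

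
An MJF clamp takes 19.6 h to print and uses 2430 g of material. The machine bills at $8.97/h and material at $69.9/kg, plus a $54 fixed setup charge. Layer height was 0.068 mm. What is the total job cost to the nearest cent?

$399.67

Machine cost = 8.97 × 19.6, so $175.812.
Feedstock cost = 69.9 × 2430/1000 = $169.857.
Total = 175.812 + 169.857 + 54 = 399.669 ≈ $399.67.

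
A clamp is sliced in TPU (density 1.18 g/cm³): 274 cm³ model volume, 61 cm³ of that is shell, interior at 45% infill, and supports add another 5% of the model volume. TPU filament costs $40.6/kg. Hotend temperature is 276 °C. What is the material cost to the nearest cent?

$8.17

Volume inside the shell: 274 − 61 → 213 cm³.
Deposited infill = 0.45 × 213 = 95.85 cm³.
Support = 0.05 × 274 = 13.7 cm³.
Deposited volume: 61 + 95.85 + 13.7 → 170.55 cm³.
Mass = 170.55 × 1.18 = 201.249 g.
At $40.6/kg: 201.249/1000 × 40.6 = $8.17.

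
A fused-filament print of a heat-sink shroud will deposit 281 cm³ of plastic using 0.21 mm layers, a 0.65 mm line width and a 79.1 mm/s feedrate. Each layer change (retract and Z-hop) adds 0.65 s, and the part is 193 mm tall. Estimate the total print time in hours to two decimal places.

7.40 hours

Line area = 0.21 × 0.65, so 0.1365 mm².
Path length: 281000 mm³ / 0.1365 mm² → 2058608.1 mm.
Time extruding: 2058608.1 / 79.1 → 26025.4 s.
Layers = ⌈193/0.21⌉ = 920.
Non-print overhead: 920 × 0.65 → 598 s.
Total = 26025.4 + 598 = 26623.4 s = 7.40 hours.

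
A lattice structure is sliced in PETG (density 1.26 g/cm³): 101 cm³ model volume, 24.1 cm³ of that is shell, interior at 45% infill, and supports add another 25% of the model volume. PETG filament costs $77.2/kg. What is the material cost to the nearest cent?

Infill region = 101 − 24.1 = 76.9 cm³.
Infill deposited = 0.45 × 76.9 = 34.605 cm³.
Support = 0.25 × 101 = 25.25 cm³.
Total printed volume: 24.1 + 34.605 + 25.25 → 83.955 cm³.
Mass = 83.955 × 1.26 = 105.7833 g.
At $77.2/kg: 105.7833/1000 × 77.2 = $8.17.

$8.17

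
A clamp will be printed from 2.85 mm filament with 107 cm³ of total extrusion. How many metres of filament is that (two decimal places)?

Cross-section of 2.85 mm filament: π·(2.85/2)² = 6.3794 mm².
Length = 107 cm³ / 6.3794 mm² = 107000 / 6.3794 = 16772.74 mm = 16.77 m.

16.77 m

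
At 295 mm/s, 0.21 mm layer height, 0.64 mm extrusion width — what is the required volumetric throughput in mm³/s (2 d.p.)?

Bead cross-section = 0.21 × 0.64, so 0.1344 mm².
Volumetric flow = 295 × 0.1344 = 39.65 mm³/s.

39.65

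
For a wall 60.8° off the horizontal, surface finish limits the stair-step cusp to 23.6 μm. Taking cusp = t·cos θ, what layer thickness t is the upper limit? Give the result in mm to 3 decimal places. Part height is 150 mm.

t = h_c / cos θ = 0.0236 / 0.4879 = 0.048 mm.

0.048 mm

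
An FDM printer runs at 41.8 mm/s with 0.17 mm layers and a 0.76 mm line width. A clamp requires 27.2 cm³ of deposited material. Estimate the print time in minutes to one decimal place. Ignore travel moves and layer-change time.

Extrusion cross-section = 0.17 × 0.76, so 0.1292 mm².
Total extruded path = 27200/0.1292 = 210526.3 mm.
Time extruding: 210526.3 / 41.8 → 5036.5 s.
Converting: 5036.5 s = 83.9 minutes.

83.9 minutes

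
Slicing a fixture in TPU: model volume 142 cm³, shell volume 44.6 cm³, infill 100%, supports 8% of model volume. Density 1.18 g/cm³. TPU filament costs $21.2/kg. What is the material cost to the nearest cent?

Volume inside the shell: 142 − 44.6 → 97.4 cm³.
Infill deposited = 1.00 × 97.4 = 97.4 cm³.
Support = 0.08 × 142, so 11.36 cm³.
Total printed volume: 44.6 + 97.4 + 11.36 → 153.36 cm³.
Mass = 153.36 × 1.18, so 180.9648 g.
Cost = 180.9648 g / 1000 × $21.2/kg = $3.84.

$3.84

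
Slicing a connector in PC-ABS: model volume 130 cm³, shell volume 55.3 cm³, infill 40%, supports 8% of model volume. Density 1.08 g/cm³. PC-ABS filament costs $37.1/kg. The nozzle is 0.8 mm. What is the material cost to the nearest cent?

$3.83

Interior volume = 130 − 55.3 = 74.7 cm³.
Deposited infill: 0.40 × 74.7 → 29.88 cm³.
Support: 0.08 × 130 → 10.4 cm³.
Total extruded = 55.3 + 29.88 + 10.4, so 95.58 cm³.
Mass: 95.58 × 1.08 → 103.2264 g.
Cost = 103.2264 g / 1000 × $37.1/kg = $3.83.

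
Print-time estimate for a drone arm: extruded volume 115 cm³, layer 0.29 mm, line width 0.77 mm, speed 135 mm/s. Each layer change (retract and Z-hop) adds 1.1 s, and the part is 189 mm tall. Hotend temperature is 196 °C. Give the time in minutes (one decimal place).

Line area = 0.29 × 0.77 = 0.2233 mm².
Total extruded path = 115000/0.2233 = 515002.2 mm.
Print-move time = 515002.2 / 135 = 3814.8 s.
Number of layers: 189 / 0.29 → 652 (rounded up).
Non-print overhead = 652 × 1.1, so 717.2 s.
Altogether 3814.8 + 717.2 = 4532 s, i.e. 75.5 minutes.

75.5 minutes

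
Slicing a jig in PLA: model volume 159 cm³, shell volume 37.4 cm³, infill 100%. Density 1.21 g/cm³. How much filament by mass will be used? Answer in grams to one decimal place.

192.4 g

Infill region: 159 − 37.4 → 121.6 cm³.
Infill deposited: 1.00 × 121.6 → 121.6 cm³.
Deposited volume = 37.4 + 121.6 = 159 cm³.
Mass = 159 × 1.21 = 192.39 g.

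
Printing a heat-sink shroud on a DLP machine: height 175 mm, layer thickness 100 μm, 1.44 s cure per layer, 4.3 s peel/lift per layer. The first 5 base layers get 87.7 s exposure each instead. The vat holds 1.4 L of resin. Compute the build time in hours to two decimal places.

Layers = ⌈175/0.1⌉ = 1750.
Base layers = 5 × (87.7 + 4.3), so 460 s.
Remaining layers = 1745 × (1.44 + 4.3) = 10016.3 s.
Total = 460 + 10016.3 = 10476.3 s = 2.91 hours.

2.91 hours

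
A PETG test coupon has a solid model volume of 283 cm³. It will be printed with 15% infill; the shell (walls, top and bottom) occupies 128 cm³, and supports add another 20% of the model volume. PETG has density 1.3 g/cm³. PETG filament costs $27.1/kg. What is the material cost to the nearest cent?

$7.32

Volume inside the shell = 283 − 128 = 155 cm³.
Infill volume = 0.15 × 155, so 23.25 cm³.
Support = 0.20 × 283, so 56.6 cm³.
Total printed volume = 128 + 23.25 + 56.6, so 207.85 cm³.
Mass: 207.85 × 1.3 → 270.205 g.
Cost = 270.205 g / 1000 × $27.1/kg = $7.32.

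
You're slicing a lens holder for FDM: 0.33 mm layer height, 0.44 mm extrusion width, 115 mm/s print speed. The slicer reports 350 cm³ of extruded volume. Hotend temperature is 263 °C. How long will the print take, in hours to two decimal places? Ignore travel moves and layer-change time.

Bead cross-section: 0.33 × 0.44 → 0.1452 mm².
Toolpath length = 350 cm³ / 0.1452 mm² = 350000 / 0.1452 = 2410468.3 mm.
Print-move time = 2410468.3 / 115 = 20960.6 s.
20960.6 s = 5.82 hours.

5.82 hours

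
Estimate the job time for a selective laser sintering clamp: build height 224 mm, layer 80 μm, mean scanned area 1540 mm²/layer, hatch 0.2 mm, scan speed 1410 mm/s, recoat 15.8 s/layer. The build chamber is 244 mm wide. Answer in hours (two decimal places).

16.54 hours

Number of layers: 224 / 0.08 → 2800 (rounded up).
Hatch length per layer: 1540 / 0.2 → 7700 mm.
Scan time per layer = 7700 / 1410, so 5.461 s.
Layer cycle = 5.461 + 15.8, so 21.261 s.
Build time = 2800 × 21.261 = 59530.8 s = 16.54 hours.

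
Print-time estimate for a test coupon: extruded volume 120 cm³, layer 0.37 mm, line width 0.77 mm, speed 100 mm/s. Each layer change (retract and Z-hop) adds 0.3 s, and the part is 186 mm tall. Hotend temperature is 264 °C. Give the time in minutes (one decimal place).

Bead cross-section: 0.37 × 0.77 → 0.2849 mm².
Total extruded path = 120000/0.2849 = 421200.4 mm.
Extrusion time: 421200.4 / 100 → 4212 s.
Layers = ⌈186/0.37⌉ = 503.
Non-print overhead: 503 × 0.3 → 150.9 s.
Altogether 4212 + 150.9 = 4362.9 s, i.e. 72.7 minutes.

72.7 minutes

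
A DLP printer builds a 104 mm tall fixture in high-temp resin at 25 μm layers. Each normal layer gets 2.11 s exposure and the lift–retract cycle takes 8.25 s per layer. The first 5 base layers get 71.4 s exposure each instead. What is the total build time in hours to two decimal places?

12.07 hours

Layers = ⌈104/0.025⌉ = 4160.
Bottom layers = 5 × (71.4 + 8.25), so 398.25 s.
Remaining layers = 4155 × (2.11 + 8.25), so 43045.8 s.
Total = 398.25 + 43045.8 = 43444.05 s = 12.07 hours.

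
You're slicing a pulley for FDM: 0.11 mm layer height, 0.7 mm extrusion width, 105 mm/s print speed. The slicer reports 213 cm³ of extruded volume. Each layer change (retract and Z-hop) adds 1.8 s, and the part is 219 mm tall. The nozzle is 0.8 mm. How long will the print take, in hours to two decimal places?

8.31 hours

Line area = 0.11 × 0.7, so 0.077 mm².
Path length: 213000 mm³ / 0.077 mm² → 2766233.8 mm.
Print-move time: 2766233.8 / 105 → 26345.1 s.
Layer count = ceil(219 / 0.11) = 1991.
Non-print overhead: 1991 × 1.8 → 3583.8 s.
Total = 26345.1 + 3583.8 = 29928.9 s = 8.31 hours.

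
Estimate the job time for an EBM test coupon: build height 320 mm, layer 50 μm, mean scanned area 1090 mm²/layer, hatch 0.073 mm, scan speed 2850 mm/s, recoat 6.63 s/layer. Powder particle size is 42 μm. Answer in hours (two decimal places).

21.10 hours

Number of layers: 320 / 0.05 → 6400 (rounded up).
Hatch length per layer = 1090 / 0.073 = 14931.5 mm.
Per-layer scan time: 14931.5 / 2850 → 5.2391 s.
Layer cycle = 5.2391 + 6.63, so 11.8691 s.
Build time = 6400 × 11.8691 = 75962.24 s = 21.10 hours.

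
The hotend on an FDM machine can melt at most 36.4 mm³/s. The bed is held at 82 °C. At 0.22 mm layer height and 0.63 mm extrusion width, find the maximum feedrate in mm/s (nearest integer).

263 mm/s

Bead cross-section = 0.22 × 0.63 = 0.1386 mm².
Max speed = 36.4 / 0.1386 = 262.63 ≈ 263 mm/s.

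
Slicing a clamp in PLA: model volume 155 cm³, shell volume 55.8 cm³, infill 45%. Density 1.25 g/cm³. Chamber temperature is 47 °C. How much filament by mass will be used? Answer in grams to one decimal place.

Volume inside the shell = 155 − 55.8 = 99.2 cm³.
Infill deposited: 0.45 × 99.2 → 44.64 cm³.
Total extruded = 55.8 + 44.64 = 100.44 cm³.
Mass = 100.44 × 1.25, so 125.55 g.

125.6 g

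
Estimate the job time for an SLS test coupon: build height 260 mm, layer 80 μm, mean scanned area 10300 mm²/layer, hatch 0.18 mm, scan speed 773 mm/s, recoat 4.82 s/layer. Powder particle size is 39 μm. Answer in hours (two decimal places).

Number of layers: 260 / 0.08 → 3250 (rounded up).
Hatch length per layer: 10300 / 0.18 → 57222.2 mm.
Laser time per layer = 57222.2 / 773 = 74.0261 s.
Per-layer time: 74.0261 + 4.82 → 78.8461 s.
Build time = 3250 × 78.8461 = 256249.825 s = 71.18 hours.

71.18 hours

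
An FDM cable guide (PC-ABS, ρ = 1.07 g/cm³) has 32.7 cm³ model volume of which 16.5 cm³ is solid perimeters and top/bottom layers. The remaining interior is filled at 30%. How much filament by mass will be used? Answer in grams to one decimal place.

22.9 g

Volume inside the shell = 32.7 − 16.5 = 16.2 cm³.
Infill deposited: 0.30 × 16.2 → 4.86 cm³.
Deposited volume = 16.5 + 4.86 = 21.36 cm³.
Mass = 21.36 × 1.07, so 22.8552 g.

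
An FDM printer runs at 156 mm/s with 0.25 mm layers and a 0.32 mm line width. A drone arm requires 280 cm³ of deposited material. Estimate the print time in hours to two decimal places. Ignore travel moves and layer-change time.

Line area = 0.25 × 0.32, so 0.08 mm².
Total extruded path = 280000/0.08 = 3500000 mm.
Extrusion time: 3500000 / 156 → 22435.9 s.
In the requested units: 22435.9 s = 6.23 hours.

6.23 hours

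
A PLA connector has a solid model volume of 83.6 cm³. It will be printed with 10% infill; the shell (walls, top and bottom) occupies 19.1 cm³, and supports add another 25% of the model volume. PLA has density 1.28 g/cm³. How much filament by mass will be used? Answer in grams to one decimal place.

Volume inside the shell: 83.6 − 19.1 → 64.5 cm³.
Deposited infill = 0.10 × 64.5, so 6.45 cm³.
Support: 0.25 × 83.6 → 20.9 cm³.
Total extruded = 19.1 + 6.45 + 20.9, so 46.45 cm³.
Mass = 46.45 × 1.28, so 59.456 g.

59.5 g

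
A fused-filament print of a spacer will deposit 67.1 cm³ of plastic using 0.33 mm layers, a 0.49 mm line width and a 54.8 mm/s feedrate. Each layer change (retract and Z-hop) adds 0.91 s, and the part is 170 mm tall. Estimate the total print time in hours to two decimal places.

2.23 hours

Bead cross-section: 0.33 × 0.49 → 0.1617 mm².
Path length: 67100 mm³ / 0.1617 mm² → 414966 mm.
Time extruding: 414966 / 54.8 → 7572.4 s.
Layers = ⌈170/0.33⌉ = 516.
Z-hop total = 516 × 0.91, so 469.56 s.
Altogether 7572.4 + 469.56 = 8041.96 s, i.e. 2.23 hours.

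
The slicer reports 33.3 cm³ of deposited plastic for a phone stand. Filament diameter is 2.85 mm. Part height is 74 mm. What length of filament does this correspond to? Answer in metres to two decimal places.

A = π r² = π × 1.425² = 6.3794 mm².
Length = 33.3 cm³ / 6.3794 mm² = 33300 / 6.3794 = 5219.93 mm = 5.22 m.

5.22 m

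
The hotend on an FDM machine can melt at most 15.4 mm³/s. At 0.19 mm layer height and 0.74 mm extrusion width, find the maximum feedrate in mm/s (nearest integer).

Bead cross-section = 0.19 × 0.74 = 0.1406 mm².
v_max = Q/A = 15.4/0.1406 = 109.53 mm/s → 110 mm/s.

110 mm/s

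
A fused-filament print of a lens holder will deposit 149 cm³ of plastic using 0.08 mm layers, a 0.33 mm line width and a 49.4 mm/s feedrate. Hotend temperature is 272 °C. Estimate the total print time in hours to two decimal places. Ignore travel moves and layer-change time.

31.74 hours

Extrusion cross-section: 0.08 × 0.33 → 0.0264 mm².
Total extruded path = 149000/0.0264 = 5643939.4 mm.
Extrusion time = 5643939.4 / 49.4, so 114249.8 s.
In the requested units: 114249.8 s = 31.74 hours.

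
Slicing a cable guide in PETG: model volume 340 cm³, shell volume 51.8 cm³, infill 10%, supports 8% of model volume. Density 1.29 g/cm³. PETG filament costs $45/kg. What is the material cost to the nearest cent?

$6.26

Infill region = 340 − 51.8 = 288.2 cm³.
Infill deposited: 0.10 × 288.2 → 28.82 cm³.
Support: 0.08 × 340 → 27.2 cm³.
Deposited volume = 51.8 + 28.82 + 27.2 = 107.82 cm³.
Mass: 107.82 × 1.29 → 139.0878 g.
At $45/kg: 139.0878/1000 × 45 = $6.26.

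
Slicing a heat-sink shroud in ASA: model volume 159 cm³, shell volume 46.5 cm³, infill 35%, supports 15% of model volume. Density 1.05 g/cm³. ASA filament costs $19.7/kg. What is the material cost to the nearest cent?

$2.27

Interior volume: 159 − 46.5 → 112.5 cm³.
Infill deposited: 0.35 × 112.5 → 39.375 cm³.
Support: 0.15 × 159 → 23.85 cm³.
Total extruded = 46.5 + 39.375 + 23.85 = 109.725 cm³.
Mass = 109.725 × 1.05 = 115.21125 g.
At $19.7/kg: 115.21125/1000 × 19.7 = $2.27.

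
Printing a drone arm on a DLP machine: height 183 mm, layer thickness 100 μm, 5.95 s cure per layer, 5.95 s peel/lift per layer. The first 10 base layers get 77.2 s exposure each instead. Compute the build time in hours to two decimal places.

6.25 hours

Number of layers: 183 / 0.1 → 1830 (rounded up).
Base layers: 10 × (77.2 + 5.95) → 831.5 s.
Normal layers: 1820 × (5.95 + 5.95) → 21658 s.
Sum: 831.5 + 21658 = 22489.5 s → 6.25 hours.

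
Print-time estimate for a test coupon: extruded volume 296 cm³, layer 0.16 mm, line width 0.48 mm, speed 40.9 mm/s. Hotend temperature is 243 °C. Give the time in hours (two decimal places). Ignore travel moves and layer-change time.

26.18 hours

Line area: 0.16 × 0.48 → 0.0768 mm².
Path length: 296000 mm³ / 0.0768 mm² → 3854166.7 mm.
Extrusion time: 3854166.7 / 40.9 → 94233.9 s.
Converting: 94233.9 s = 26.18 hours.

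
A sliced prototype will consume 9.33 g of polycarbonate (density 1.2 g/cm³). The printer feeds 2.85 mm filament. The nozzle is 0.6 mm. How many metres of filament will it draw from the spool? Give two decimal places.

1.22 m

Volume = 9.33 g / 1.2 g·cm⁻³ = 7.775 cm³ = 7775 mm³.
Cross-section of 2.85 mm filament: π·(2.85/2)² = 6.3794 mm².
L = V/A = 7775/6.3794 = 1218.77 mm → 1.22 m.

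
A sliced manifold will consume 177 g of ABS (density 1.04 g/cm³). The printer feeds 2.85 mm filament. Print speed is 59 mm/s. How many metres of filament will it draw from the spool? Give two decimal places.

26.68 m

Volume = 177 g / 1.04 g·cm⁻³ = 170.1923 cm³ = 170192.3 mm³.
Filament cross-section = π × (2.85/2)² = 6.3794 mm².
Length = 170192.3 / 6.3794 = 26678.42 mm = 26.68 m.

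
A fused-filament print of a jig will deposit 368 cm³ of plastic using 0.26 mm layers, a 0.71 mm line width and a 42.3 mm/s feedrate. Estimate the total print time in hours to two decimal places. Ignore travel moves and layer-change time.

13.09 hours

Line area: 0.26 × 0.71 → 0.1846 mm².
Path length: 368000 mm³ / 0.1846 mm² → 1993499.5 mm.
Time extruding = 1993499.5 / 42.3, so 47127.6 s.
That's 47127.6 s → 13.09 hours.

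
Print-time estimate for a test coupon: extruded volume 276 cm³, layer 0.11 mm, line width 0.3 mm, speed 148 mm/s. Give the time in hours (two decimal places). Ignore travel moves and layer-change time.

15.70 hours

Line area = 0.11 × 0.3, so 0.033 mm².
Total extruded path = 276000/0.033 = 8363636.4 mm.
Time extruding = 8363636.4 / 148 = 56511.1 s.
56511.1 s = 15.70 hours.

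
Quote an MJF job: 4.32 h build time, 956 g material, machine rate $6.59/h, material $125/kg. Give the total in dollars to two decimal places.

Machine-time cost = 6.59 × 4.32, so $28.4688.
Feedstock cost = 125 × 956/1000, so $119.50.
Job cost: 28.4688 + 119.50 = 147.9688 ≈ $147.97.

$147.97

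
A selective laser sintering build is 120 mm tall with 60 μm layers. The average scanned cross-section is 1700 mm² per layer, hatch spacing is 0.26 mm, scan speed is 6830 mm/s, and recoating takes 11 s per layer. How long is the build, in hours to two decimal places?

6.64 hours

Layer count = ceil(120 / 0.06) = 2000.
Scan path per layer = 1700 / 0.26 = 6538.5 mm.
Per-layer scan time = 6538.5 / 6830 = 0.9573 s.
Time per layer = 0.9573 + 11 = 11.9573 s.
Total: 2000 × 11.9573 s = 23914.6 s → 6.64 hours.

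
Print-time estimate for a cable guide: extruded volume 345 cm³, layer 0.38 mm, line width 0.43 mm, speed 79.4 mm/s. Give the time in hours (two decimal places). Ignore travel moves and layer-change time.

Extrusion cross-section = 0.38 × 0.43, so 0.1634 mm².
Path length: 345000 mm³ / 0.1634 mm² → 2111383.1 mm.
Extrusion time: 2111383.1 / 79.4 → 26591.7 s.
Converting: 26591.7 s = 7.39 hours.

7.39 hours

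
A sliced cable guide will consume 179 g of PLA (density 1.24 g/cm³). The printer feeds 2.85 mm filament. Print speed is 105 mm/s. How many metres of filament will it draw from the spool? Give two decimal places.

Volume = 179 g / 1.24 g·cm⁻³ = 144.3548 cm³ = 144354.8 mm³.
Cross-section of 2.85 mm filament: π·(2.85/2)² = 6.3794 mm².
Length = 144354.8 / 6.3794 = 22628.27 mm = 22.63 m.

22.63 m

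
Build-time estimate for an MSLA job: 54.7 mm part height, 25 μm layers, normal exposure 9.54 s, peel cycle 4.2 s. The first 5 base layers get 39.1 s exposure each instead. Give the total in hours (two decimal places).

8.39 hours

Layers = ⌈54.7/0.025⌉ = 2188.
Burn-in layers = 5 × (39.1 + 4.2) = 216.5 s.
Regular layers: 2183 × (9.54 + 4.2) → 29994.42 s.
Total = 216.5 + 29994.42 = 30210.92 s = 8.39 hours.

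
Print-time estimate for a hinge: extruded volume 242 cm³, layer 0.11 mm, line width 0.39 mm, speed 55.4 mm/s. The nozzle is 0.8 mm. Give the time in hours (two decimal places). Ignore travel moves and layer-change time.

28.28 hours

Extrusion cross-section: 0.11 × 0.39 → 0.0429 mm².
Total extruded path = 242000/0.0429 = 5641025.6 mm.
Extrusion time = 5641025.6 / 55.4, so 101823.6 s.
101823.6 s = 28.28 hours.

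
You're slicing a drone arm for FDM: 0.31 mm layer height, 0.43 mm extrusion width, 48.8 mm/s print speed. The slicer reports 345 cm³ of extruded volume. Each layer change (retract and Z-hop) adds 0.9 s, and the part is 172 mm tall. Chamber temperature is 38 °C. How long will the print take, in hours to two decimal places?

Bead cross-section = 0.31 × 0.43, so 0.1333 mm².
Path length: 345000 mm³ / 0.1333 mm² → 2588147 mm.
Time extruding = 2588147 / 48.8, so 53035.8 s.
Number of layers: 172 / 0.31 → 555 (rounded up).
Non-print overhead = 555 × 0.9 = 499.5 s.
Altogether 53035.8 + 499.5 = 53535.3 s, i.e. 14.87 hours.

14.87 hours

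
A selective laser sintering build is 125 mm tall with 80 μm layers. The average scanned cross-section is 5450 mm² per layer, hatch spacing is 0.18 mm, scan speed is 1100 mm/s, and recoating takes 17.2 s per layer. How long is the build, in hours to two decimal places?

19.42 hours

Number of layers: 125 / 0.08 → 1563 (rounded up).
Per-layer scan distance = 5450 / 0.18, so 30277.8 mm.
Per-layer scan time = 30277.8 / 1100 = 27.5253 s.
Time per layer = 27.5253 + 17.2 = 44.7253 s.
Build time = 1563 × 44.7253 = 69905.6439 s = 19.42 hours.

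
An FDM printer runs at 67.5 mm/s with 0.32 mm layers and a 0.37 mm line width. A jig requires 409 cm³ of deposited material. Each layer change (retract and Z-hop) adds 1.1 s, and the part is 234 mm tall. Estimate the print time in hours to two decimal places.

Bead cross-section = 0.32 × 0.37 = 0.1184 mm².
Total extruded path = 409000/0.1184 = 3454391.9 mm.
Extrusion time = 3454391.9 / 67.5 = 51176.2 s.
Number of layers: 234 / 0.32 → 732 (rounded up).
Z-hop total = 732 × 1.1 = 805.2 s.
Altogether 51176.2 + 805.2 = 51981.4 s, i.e. 14.44 hours.

14.44 hours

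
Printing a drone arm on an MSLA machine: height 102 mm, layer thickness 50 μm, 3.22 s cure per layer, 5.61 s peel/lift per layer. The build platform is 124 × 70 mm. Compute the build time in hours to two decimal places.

Layers = ⌈102/0.05⌉ = 2040.
Each layer takes: 3.22 + 5.61 → 8.83 s.
Total = 2040 × 8.83 = 18013.2 s = 5.00 hours.

5.00 hours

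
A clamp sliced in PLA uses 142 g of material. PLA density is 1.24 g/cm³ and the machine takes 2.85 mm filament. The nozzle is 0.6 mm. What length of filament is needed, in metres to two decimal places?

Volume = 142 g / 1.24 g·cm⁻³ = 114.5161 cm³ = 114516.1 mm³.
Cross-section of 2.85 mm filament: π·(2.85/2)² = 6.3794 mm².
L = V/A = 114516.1/6.3794 = 17950.92 mm → 17.95 m.

17.95 m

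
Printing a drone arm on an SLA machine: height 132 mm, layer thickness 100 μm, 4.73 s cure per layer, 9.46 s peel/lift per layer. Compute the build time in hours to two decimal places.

Layers = ⌈132/0.1⌉ = 1320.
Each layer takes = 4.73 + 9.46, so 14.19 s.
Build time: 1320 × 14.19 s = 18730.8 s, i.e. 5.20 hours.

5.20 hours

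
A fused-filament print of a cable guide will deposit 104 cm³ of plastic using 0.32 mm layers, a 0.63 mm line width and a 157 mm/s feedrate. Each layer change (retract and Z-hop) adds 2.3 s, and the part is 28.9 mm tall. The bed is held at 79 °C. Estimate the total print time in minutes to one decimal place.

58.3 minutes

Bead cross-section = 0.32 × 0.63 = 0.2016 mm².
Path length: 104000 mm³ / 0.2016 mm² → 515873 mm.
Time extruding: 515873 / 157 → 3285.8 s.
Number of layers: 28.9 / 0.32 → 91 (rounded up).
Z-hop total = 91 × 2.3 = 209.3 s.
Total = 3285.8 + 209.3 = 3495.1 s = 58.3 minutes.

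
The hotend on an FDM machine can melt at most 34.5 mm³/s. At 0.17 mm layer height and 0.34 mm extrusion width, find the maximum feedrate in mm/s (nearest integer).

597 mm/s

Bead cross-section = 0.17 × 0.34 = 0.0578 mm².
v_max = Q/A = 34.5/0.0578 = 596.89 mm/s → 597 mm/s.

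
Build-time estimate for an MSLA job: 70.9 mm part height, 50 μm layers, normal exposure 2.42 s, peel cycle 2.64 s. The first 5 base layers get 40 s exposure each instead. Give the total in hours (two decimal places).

Number of layers: 70.9 / 0.05 → 1418 (rounded up).
Burn-in layers: 5 × (40 + 2.64) → 213.2 s.
Regular layers = 1413 × (2.42 + 2.64), so 7149.78 s.
Total = 213.2 + 7149.78 = 7362.98 s = 2.05 hours.

2.05 hours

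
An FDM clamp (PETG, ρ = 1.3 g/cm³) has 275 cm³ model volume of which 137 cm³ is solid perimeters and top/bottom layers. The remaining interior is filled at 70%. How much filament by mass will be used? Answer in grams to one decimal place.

Volume inside the shell = 275 − 137 = 138 cm³.
Deposited infill = 0.70 × 138, so 96.6 cm³.
Total printed volume = 137 + 96.6 = 233.6 cm³.
Mass = 233.6 × 1.3 = 303.68 g.

303.7 g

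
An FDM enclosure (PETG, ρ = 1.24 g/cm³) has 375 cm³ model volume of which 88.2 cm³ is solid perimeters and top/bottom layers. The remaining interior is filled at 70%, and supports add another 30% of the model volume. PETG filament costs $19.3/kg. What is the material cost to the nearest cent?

$9.61

Infill region = 375 − 88.2, so 286.8 cm³.
Deposited infill = 0.70 × 286.8, so 200.76 cm³.
Support = 0.30 × 375, so 112.5 cm³.
Total extruded = 88.2 + 200.76 + 112.5, so 401.46 cm³.
Mass = 401.46 × 1.24, so 497.8104 g.
At $19.3/kg: 497.8104/1000 × 19.3 = $9.61.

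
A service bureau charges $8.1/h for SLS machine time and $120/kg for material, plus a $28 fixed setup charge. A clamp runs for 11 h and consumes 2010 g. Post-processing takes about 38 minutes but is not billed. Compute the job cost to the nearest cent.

$358.30

Machine cost: 8.1 × 11 → $89.10.
Feedstock cost: 120 × 2010/1000 → $241.20.
Total = 89.10 + 241.20 + 28 = $358.30.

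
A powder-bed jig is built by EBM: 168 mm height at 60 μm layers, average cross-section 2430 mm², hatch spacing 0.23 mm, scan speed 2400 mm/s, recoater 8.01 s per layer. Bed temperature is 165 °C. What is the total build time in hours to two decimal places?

Layer count = ceil(168 / 0.06) = 2800.
Per-layer scan distance = 2430 / 0.23, so 10565.2 mm.
Beam time per layer = 10565.2 / 2400 = 4.4022 s.
Per-layer time = 4.4022 + 8.01 = 12.4122 s.
2800 layers × 12.4122 s/layer = 34754.16 s, i.e. 9.65 hours.

9.65 hours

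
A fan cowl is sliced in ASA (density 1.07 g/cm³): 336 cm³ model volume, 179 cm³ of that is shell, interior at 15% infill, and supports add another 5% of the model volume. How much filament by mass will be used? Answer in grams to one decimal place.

Infill region: 336 − 179 → 157 cm³.
Deposited infill = 0.15 × 157, so 23.55 cm³.
Support = 0.05 × 336 = 16.8 cm³.
Deposited volume: 179 + 23.55 + 16.8 → 219.35 cm³.
Mass = 219.35 × 1.07 = 234.7045 g.

234.7 g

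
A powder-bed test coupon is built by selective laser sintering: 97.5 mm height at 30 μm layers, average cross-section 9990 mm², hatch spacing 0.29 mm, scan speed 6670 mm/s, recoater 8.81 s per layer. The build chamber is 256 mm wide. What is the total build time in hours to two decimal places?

12.62 hours

Number of layers: 97.5 / 0.03 → 3250 (rounded up).
Per-layer scan distance = 9990 / 0.29, so 34448.3 mm.
Scan time per layer = 34448.3 / 6670, so 5.1647 s.
Time per layer = 5.1647 + 8.81, so 13.9747 s.
Total: 3250 × 13.9747 s = 45417.775 s → 12.62 hours.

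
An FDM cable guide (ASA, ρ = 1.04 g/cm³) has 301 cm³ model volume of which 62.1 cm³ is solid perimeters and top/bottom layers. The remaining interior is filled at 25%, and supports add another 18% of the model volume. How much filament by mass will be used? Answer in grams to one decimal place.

183.0 g

Interior volume: 301 − 62.1 → 238.9 cm³.
Infill deposited = 0.25 × 238.9 = 59.725 cm³.
Support = 0.18 × 301 = 54.18 cm³.
Total printed volume = 62.1 + 59.725 + 54.18, so 176.005 cm³.
Mass: 176.005 × 1.04 → 183.0452 g.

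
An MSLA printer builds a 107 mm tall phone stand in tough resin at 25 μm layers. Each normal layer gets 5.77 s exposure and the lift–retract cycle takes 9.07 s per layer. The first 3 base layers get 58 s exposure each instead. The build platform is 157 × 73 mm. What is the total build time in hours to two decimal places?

17.69 hours

Layer count = ceil(107 / 0.025) = 4280.
Base layers = 3 × (58 + 9.07) = 201.21 s.
Regular layers = 4277 × (5.77 + 9.07) = 63470.68 s.
Sum: 201.21 + 63470.68 = 63671.89 s → 17.69 hours.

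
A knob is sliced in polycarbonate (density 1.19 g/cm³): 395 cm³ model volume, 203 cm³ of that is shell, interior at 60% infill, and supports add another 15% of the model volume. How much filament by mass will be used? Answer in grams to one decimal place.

Volume inside the shell = 395 − 203 = 192 cm³.
Infill deposited = 0.60 × 192 = 115.2 cm³.
Support = 0.15 × 395, so 59.25 cm³.
Total extruded = 203 + 115.2 + 59.25 = 377.45 cm³.
Mass = 377.45 × 1.19 = 449.1655 g.

449.2 g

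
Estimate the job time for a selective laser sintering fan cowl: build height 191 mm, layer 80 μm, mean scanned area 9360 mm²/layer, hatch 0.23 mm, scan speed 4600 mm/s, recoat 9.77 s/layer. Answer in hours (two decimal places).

Layers = ⌈191/0.08⌉ = 2388.
Hatch length per layer: 9360 / 0.23 → 40695.7 mm.
Laser time per layer = 40695.7 / 4600 = 8.8469 s.
Time per layer = 8.8469 + 9.77 = 18.6169 s.
Build time = 2388 × 18.6169 = 44457.1572 s = 12.35 hours.

12.35 hours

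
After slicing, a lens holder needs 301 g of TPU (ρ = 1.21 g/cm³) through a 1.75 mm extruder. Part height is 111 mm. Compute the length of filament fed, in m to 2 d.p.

103.42 m

Volume = 301 g / 1.21 g·cm⁻³ = 248.7603 cm³ = 248760.3 mm³.
A = π r² = π × 0.875² = 2.4053 mm².
L = V/A = 248760.3/2.4053 = 103421.74 mm → 103.42 m.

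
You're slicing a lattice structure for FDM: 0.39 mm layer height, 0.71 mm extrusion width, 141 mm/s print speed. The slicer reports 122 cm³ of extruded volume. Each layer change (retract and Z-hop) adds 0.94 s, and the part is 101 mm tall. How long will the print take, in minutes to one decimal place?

56.1 minutes

Line area = 0.39 × 0.71, so 0.2769 mm².
Path length: 122000 mm³ / 0.2769 mm² → 440592.3 mm.
Print-move time: 440592.3 / 141 → 3124.8 s.
Layer count = ceil(101 / 0.39) = 259.
Z-hop total = 259 × 0.94, so 243.46 s.
Total = 3124.8 + 243.46 = 3368.26 s = 56.1 minutes.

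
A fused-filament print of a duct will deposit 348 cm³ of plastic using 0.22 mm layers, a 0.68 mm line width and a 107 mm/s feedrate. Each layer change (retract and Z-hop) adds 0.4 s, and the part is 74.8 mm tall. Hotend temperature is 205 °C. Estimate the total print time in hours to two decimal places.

Bead cross-section: 0.22 × 0.68 → 0.1496 mm².
Toolpath length = 348 cm³ / 0.1496 mm² = 348000 / 0.1496 = 2326203.2 mm.
Extrusion time = 2326203.2 / 107, so 21740.2 s.
Layer count = ceil(74.8 / 0.22) = 340.
Non-print overhead: 340 × 0.4 → 136 s.
Altogether 21740.2 + 136 = 21876.2 s, i.e. 6.08 hours.

6.08 hours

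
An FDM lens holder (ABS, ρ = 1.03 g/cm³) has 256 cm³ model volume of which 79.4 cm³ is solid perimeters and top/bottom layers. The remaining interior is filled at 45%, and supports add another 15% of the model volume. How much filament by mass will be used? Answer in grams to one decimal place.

Interior volume: 256 − 79.4 → 176.6 cm³.
Infill deposited = 0.45 × 176.6 = 79.47 cm³.
Support = 0.15 × 256, so 38.4 cm³.
Total printed volume = 79.4 + 79.47 + 38.4 = 197.27 cm³.
Mass = 197.27 × 1.03, so 203.1881 g.

203.2 g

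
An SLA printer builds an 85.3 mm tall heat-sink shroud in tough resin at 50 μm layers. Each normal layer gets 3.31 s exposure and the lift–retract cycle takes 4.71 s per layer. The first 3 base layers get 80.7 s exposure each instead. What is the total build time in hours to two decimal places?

3.87 hours

Layer count = ceil(85.3 / 0.05) = 1706.
Base layers = 3 × (80.7 + 4.71), so 256.23 s.
Normal layers = 1703 × (3.31 + 4.71), so 13658.06 s.
Sum: 256.23 + 13658.06 = 13914.29 s → 3.87 hours.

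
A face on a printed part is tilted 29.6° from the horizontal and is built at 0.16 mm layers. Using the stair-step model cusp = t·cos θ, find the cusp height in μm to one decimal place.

cos(29.6°) = 0.8695, so cusp = 0.16 × 0.8695 = 0.13912 mm → 139.1 μm.

139.1 μm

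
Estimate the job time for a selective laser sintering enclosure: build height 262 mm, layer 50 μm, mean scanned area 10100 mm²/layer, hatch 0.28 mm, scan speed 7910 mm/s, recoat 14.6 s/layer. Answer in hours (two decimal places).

Layer count = ceil(262 / 0.05) = 5240.
Hatch length per layer = 10100 / 0.28 = 36071.4 mm.
Per-layer scan time: 36071.4 / 7910 → 4.5602 s.
Per-layer time = 4.5602 + 14.6, so 19.1602 s.
Total: 5240 × 19.1602 s = 100399.448 s → 27.89 hours.

27.89 hours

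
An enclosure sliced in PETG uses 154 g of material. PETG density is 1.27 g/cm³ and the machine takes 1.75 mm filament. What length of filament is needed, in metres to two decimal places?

50.41 m

Extruded volume: 154/1.27 = 121.2598 cm³ (121259.8 mm³).
Filament cross-section = π × (1.75/2)² = 2.4053 mm².
L = V/A = 121259.8/2.4053 = 50413.59 mm → 50.41 m.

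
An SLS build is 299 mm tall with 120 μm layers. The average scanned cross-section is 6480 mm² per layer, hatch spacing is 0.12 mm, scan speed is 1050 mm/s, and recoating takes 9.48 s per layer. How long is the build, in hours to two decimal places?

42.16 hours

Layers = ⌈299/0.12⌉ = 2492.
Per-layer scan distance: 6480 / 0.12 → 54000 mm.
Laser time per layer: 54000 / 1050 → 51.4286 s.
Per-layer time = 51.4286 + 9.48, so 60.9086 s.
Build time = 2492 × 60.9086 = 151784.2312 s = 42.16 hours.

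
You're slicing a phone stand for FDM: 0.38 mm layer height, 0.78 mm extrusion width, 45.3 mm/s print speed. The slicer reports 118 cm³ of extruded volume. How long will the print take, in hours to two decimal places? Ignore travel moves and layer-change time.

Extrusion cross-section: 0.38 × 0.78 → 0.2964 mm².
Toolpath length = 118 cm³ / 0.2964 mm² = 118000 / 0.2964 = 398110.7 mm.
Print-move time: 398110.7 / 45.3 → 8788.3 s.
8788.3 s = 2.44 hours.

2.44 hours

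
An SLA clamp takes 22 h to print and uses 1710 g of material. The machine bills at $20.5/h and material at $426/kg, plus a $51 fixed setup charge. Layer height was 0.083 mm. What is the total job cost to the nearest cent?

Machine-time cost = 20.5 × 22, so $451.00.
Feedstock cost = 426 × 1710/1000, so $728.46.
Total = 451.00 + 728.46 + 51 = $1230.46.

$1230.46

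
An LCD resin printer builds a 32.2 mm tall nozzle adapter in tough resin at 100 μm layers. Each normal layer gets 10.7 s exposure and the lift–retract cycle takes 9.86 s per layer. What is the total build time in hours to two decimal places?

1.84 hours

Number of layers: 32.2 / 0.1 → 322 (rounded up).
Cycle time = 10.7 + 9.86, so 20.56 s.
Total = 322 × 20.56 = 6620.32 s = 1.84 hours.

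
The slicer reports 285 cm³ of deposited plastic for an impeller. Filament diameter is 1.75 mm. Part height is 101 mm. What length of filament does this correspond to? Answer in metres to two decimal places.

118.49 m

Filament cross-section = π × (1.75/2)² = 2.4053 mm².
L = 285000 mm³ / 2.4053 mm² = 118488.34 mm, i.e. 118.49 m.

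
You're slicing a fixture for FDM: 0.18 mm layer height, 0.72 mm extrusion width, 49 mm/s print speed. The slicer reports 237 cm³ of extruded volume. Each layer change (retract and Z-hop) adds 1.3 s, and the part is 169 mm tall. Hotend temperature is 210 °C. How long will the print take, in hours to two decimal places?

Extrusion cross-section = 0.18 × 0.72, so 0.1296 mm².
Total extruded path = 237000/0.1296 = 1828703.7 mm.
Time extruding = 1828703.7 / 49, so 37320.5 s.
Layer count = ceil(169 / 0.18) = 939.
Non-print overhead = 939 × 1.3, so 1220.7 s.
Altogether 37320.5 + 1220.7 = 38541.2 s, i.e. 10.71 hours.

10.71 hours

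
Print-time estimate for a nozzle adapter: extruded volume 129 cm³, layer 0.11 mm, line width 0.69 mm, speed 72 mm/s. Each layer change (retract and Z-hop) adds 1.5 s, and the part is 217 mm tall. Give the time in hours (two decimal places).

7.38 hours

Bead cross-section: 0.11 × 0.69 → 0.0759 mm².
Toolpath length = 129 cm³ / 0.0759 mm² = 129000 / 0.0759 = 1699604.7 mm.
Extrusion time = 1699604.7 / 72 = 23605.6 s.
Layers = ⌈217/0.11⌉ = 1973.
Z-hop total: 1973 × 1.5 → 2959.5 s.
Altogether 23605.6 + 2959.5 = 26565.1 s, i.e. 7.38 hours.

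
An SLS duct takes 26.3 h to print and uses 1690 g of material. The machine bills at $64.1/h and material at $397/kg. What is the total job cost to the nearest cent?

Machine cost = 64.1 × 26.3 = $1685.83.
Material charge = 397 × 1690/1000 = $670.93.
Job cost: 1685.83 + 670.93 = $2356.76.

$2356.76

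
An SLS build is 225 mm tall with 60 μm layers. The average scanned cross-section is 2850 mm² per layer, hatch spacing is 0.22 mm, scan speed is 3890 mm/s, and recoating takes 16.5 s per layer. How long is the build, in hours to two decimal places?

20.66 hours

Layer count = ceil(225 / 0.06) = 3750.
Hatch length per layer: 2850 / 0.22 → 12954.5 mm.
Per-layer scan time = 12954.5 / 3890 = 3.3302 s.
Time per layer: 3.3302 + 16.5 → 19.8302 s.
Total: 3750 × 19.8302 s = 74363.25 s → 20.66 hours.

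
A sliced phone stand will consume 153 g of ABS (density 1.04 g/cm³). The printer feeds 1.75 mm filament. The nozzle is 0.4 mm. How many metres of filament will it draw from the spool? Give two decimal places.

Volume = 153 g / 1.04 g·cm⁻³ = 147.1154 cm³ = 147115.4 mm³.
Cross-section of 1.75 mm filament: π·(1.75/2)² = 2.4053 mm².
Length = 147115.4 / 2.4053 = 61163.02 mm = 61.16 m.

61.16 m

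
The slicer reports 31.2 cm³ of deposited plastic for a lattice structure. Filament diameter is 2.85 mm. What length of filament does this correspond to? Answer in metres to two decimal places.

Filament cross-section = π × (2.85/2)² = 6.3794 mm².
Length = 31.2 cm³ / 6.3794 mm² = 31200 / 6.3794 = 4890.74 mm = 4.89 m.

4.89 m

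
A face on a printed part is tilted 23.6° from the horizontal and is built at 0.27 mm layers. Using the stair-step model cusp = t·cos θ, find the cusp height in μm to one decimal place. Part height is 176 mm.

cos(23.6°) = 0.9164, so cusp = 0.27 × 0.9164 = 0.247428 mm → 247.4 μm.

247.4 μm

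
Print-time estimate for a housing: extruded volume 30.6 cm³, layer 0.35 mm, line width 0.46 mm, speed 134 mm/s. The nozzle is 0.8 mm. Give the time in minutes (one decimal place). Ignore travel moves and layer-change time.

23.6 minutes

Line area = 0.35 × 0.46, so 0.161 mm².
Path length: 30600 mm³ / 0.161 mm² → 190062.1 mm.
Print-move time = 190062.1 / 134 = 1418.4 s.
Converting: 1418.4 s = 23.6 minutes.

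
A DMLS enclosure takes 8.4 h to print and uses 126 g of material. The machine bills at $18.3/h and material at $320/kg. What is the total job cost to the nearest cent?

$194.04

Machine cost: 18.3 × 8.4 → $153.72.
Feedstock cost: 320 × 126/1000 → $40.32.
Total = 153.72 + 40.32 = $194.04.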